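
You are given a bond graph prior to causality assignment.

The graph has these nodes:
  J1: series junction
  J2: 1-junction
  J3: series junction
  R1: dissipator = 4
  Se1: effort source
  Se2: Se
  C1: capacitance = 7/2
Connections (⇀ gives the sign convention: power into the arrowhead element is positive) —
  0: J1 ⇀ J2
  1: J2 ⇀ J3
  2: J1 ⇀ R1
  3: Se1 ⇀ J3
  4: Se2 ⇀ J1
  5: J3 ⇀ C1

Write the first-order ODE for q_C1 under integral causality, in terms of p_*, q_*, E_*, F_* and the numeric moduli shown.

#3 |J3  (Se1: effort source, stroke at far end)
#4 |J1  (Se2: effort source, stroke at far end)
#5 |J3  (C1: C, integral causality)
#1 |J2  (closing 1-jn rule on J3)
#0 |J1  (J2: last free bond brings flow in)
#2 |R1  (only one flow-in slot at J1)

dq_C1/dt = E_Se1/4 + E_Se2/4 - q_C1/14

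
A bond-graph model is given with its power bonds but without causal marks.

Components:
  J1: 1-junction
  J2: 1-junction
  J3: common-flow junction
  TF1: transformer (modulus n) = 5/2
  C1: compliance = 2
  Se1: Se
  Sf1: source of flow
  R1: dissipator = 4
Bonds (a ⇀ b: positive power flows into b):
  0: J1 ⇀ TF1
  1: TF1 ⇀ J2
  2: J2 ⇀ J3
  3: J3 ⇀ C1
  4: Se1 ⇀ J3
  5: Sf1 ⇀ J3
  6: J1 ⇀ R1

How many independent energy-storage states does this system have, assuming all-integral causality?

1  (C1 all integral)

b4 stroke at J3  (source Se1 imposes e)
b5 stroke at Sf1  (Sf1: flow source, stroke at near end)
b2 stroke at J3  (common-f at J3 fixed by 5)
b3 stroke at J3  (1-jn J3 has f-setter on 5)
b1 stroke at J2  (common-f at J2 fixed by 2)
b0 stroke at TF1  (TF1: transformer flips bond 1)
b6 stroke at J1  (J1 flow already set via bond 0)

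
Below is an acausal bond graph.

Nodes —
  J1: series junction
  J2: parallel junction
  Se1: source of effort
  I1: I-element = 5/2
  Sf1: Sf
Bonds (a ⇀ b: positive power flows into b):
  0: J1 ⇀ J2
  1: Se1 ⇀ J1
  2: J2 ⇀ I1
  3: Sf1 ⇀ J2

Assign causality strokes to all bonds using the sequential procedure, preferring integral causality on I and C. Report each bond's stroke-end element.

#1 |J1  (Se1: effort source, stroke at far end)
#3 |Sf1  (source Sf1 imposes f)
#0 |J2  (only one flow-in slot at J1)
#2 |I1  (common-e at J2 fixed by 0)

β0 stroke→J2
β1 stroke→J1
β2 stroke→I1
β3 stroke→Sf1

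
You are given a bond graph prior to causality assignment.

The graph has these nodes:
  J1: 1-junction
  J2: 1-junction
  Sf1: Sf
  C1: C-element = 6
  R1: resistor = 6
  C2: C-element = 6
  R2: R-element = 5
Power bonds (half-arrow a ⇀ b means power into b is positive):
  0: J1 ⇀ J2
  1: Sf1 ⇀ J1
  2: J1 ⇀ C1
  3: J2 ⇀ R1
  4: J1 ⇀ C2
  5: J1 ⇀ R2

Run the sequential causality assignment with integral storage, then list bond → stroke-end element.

bond 1 stroke at Sf1  (Sf1: flow source, stroke at near end)
bond 0 stroke at J1  (J1: bond 1 brought flow, rest push out)
bond 2 stroke at J1  (J1: bond 1 brought flow, rest push out)
bond 4 stroke at J1  (J1 flow already set via bond 1)
bond 5 stroke at J1  (common-f at J1 fixed by 1)
bond 3 stroke at J2  (common-f at J2 fixed by 0)

#0 |J1
#1 |Sf1
#2 |J1
#3 |J2
#4 |J1
#5 |J1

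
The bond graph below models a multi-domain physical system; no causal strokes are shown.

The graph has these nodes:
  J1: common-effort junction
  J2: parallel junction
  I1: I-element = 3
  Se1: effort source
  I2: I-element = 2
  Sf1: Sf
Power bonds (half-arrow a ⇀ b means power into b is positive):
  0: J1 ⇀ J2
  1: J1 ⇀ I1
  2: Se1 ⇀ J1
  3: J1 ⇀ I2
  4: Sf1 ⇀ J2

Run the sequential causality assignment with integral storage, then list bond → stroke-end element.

β0 stroke at J2
β1 stroke at I1
β2 stroke at J1
β3 stroke at I2
β4 stroke at Sf1

b2 stroke at J1  (source Se1 imposes e)
b4 stroke at Sf1  (source Sf1 imposes f)
b0 stroke at J2  (J1 effort already set via bond 2)
b1 stroke at I1  (J1 effort already set via bond 2)
b3 stroke at I2  (J1: bond 2 brought effort, rest push out)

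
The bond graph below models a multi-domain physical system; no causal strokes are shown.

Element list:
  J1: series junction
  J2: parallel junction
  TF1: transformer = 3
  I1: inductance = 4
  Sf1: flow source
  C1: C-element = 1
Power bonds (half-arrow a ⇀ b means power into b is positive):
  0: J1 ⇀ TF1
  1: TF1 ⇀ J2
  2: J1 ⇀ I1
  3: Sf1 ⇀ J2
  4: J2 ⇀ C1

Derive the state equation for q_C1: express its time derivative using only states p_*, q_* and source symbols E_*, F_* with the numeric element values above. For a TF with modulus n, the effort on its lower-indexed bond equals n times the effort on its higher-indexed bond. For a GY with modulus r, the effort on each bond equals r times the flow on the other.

dq_C1/dt = F_Sf1 + 3*p_I1/4

bond 3 stroke at Sf1  (Sf1 (Sf) sets flow on bond)
bond 2 stroke at I1  (I1 outputs flow p/I1)
bond 0 stroke at J1  (1-jn J1 has f-setter on 2)
bond 1 stroke at TF1  (TF1 one-in-one-out from 0)
bond 4 stroke at J2  (J2: last free bond brings effort in)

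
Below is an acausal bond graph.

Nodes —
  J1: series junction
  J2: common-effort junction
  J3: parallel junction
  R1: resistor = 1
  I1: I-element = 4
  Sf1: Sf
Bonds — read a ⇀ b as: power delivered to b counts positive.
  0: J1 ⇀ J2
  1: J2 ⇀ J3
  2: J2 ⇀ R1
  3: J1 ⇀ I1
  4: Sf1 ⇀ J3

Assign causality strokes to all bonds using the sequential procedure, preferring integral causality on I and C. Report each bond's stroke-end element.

β0 →J1
β1 →J3
β2 →J2
β3 →I1
β4 →Sf1

b4 stroke at Sf1  (Sf1 (Sf) sets flow on bond)
b1 stroke at J3  (J3: last free bond brings effort in)
b3 stroke at I1  (I1: I, integral causality)
b0 stroke at J1  (J1: bond 3 brought flow, rest push out)
b2 stroke at J2  (only one effort-in slot at J2)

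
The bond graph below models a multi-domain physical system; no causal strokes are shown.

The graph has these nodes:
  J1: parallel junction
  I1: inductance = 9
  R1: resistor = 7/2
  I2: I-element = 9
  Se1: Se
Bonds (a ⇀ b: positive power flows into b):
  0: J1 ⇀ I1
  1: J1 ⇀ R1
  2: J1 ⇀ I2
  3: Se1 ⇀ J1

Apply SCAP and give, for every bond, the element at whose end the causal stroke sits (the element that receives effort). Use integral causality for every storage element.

bond 3 stroke→J1  (source Se1 imposes e)
bond 0 stroke→I1  (J1 effort already set via bond 3)
bond 1 stroke→R1  (J1 effort already set via bond 3)
bond 2 stroke→I2  (common-e at J1 fixed by 3)

bond 0 →I1
bond 1 →R1
bond 2 →I2
bond 3 →J1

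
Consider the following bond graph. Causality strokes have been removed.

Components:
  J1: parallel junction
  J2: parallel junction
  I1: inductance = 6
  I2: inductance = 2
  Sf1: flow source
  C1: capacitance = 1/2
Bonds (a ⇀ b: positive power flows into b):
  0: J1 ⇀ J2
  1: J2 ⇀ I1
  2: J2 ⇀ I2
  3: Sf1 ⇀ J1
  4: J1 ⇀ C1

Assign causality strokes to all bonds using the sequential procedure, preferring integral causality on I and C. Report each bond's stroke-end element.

bond 3 |Sf1  (source Sf1 imposes f)
bond 1 |I1  (I1: I, integral causality)
bond 2 |I2  (I2 outputs flow p/I2)
bond 0 |J2  (only one effort-in slot at J2)
bond 4 |J1  (J1: last free bond brings effort in)

β0 stroke at J2
β1 stroke at I1
β2 stroke at I2
β3 stroke at Sf1
β4 stroke at J1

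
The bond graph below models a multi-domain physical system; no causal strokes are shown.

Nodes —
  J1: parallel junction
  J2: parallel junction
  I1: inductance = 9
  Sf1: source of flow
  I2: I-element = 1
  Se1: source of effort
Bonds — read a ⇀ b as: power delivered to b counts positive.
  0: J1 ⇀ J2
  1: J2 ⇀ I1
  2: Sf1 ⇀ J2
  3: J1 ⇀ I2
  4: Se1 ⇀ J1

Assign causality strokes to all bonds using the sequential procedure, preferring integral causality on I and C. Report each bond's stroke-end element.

#2 stroke→Sf1  (source Sf1 imposes f)
#4 stroke→J1  (Se1: effort source, stroke at far end)
#0 stroke→J2  (0-jn J1 has e-setter on 4)
#3 stroke→I2  (J1 effort already set via bond 4)
#1 stroke→I1  (common-e at J2 fixed by 0)

#0 stroke→J2
#1 stroke→I1
#2 stroke→Sf1
#3 stroke→I2
#4 stroke→J1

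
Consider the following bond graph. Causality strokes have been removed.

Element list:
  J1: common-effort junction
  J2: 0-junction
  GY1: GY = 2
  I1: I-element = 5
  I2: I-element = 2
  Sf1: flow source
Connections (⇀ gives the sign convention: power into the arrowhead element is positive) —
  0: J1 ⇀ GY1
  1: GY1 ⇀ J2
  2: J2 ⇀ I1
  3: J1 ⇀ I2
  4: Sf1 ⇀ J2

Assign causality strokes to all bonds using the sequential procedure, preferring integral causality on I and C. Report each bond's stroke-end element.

#0 |J1
#1 |J2
#2 |I1
#3 |I2
#4 |Sf1

b4 stroke→Sf1  (Sf1: flow source, stroke at near end)
b2 stroke→I1  (prefer integral on I1)
b1 stroke→J2  (closing 0-jn rule on J2)
b0 stroke→J1  (GY1 both-in/both-out from 1)
b3 stroke→I2  (common-e at J1 fixed by 0)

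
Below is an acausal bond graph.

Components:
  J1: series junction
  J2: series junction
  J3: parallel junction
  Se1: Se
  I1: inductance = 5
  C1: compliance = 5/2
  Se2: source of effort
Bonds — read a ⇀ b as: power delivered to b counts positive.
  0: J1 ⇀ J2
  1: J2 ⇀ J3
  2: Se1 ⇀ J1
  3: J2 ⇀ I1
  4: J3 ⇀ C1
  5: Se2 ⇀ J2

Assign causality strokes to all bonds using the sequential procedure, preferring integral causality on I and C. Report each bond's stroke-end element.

#2 →J1  (source Se1 imposes e)
#5 →J2  (Se2 fixes effort; stroke away)
#0 →J2  (only one flow-in slot at J1)
#3 →I1  (prefer integral on I1)
#1 →J2  (1-jn J2 has f-setter on 3)
#4 →J3  (J3 needs exactly one e-in)

#0 →J2
#1 →J2
#2 →J1
#3 →I1
#4 →J3
#5 →J2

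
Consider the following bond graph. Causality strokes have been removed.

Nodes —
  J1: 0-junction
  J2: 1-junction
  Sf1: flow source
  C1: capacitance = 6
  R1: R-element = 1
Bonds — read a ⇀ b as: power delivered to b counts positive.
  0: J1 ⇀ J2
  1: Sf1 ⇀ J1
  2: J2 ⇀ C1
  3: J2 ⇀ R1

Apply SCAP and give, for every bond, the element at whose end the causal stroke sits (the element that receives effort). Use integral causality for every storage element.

b0 →J1
b1 →Sf1
b2 →J2
b3 →J2

β1 →Sf1  (source Sf1 imposes f)
β0 →J1  (J1: last free bond brings effort in)
β2 →J2  (J2: bond 0 brought flow, rest push out)
β3 →J2  (J2: bond 0 brought flow, rest push out)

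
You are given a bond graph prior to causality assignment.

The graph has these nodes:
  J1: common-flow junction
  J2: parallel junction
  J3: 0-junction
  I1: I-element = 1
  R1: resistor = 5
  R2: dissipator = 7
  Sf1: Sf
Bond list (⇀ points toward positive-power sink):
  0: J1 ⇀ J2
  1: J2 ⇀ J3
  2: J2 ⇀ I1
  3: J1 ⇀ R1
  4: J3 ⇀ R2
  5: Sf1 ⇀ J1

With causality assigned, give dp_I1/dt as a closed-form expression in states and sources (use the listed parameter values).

#5 stroke at Sf1  (Sf1: flow source, stroke at near end)
#0 stroke at J1  (J1 flow already set via bond 5)
#3 stroke at J1  (J1: bond 5 brought flow, rest push out)
#2 stroke at I1  (I1 outputs flow p/I1)
#1 stroke at J2  (J2: last free bond brings effort in)
#4 stroke at J3  (closing 0-jn rule on J3)

dp_I1/dt = 7*F_Sf1 - 7*p_I1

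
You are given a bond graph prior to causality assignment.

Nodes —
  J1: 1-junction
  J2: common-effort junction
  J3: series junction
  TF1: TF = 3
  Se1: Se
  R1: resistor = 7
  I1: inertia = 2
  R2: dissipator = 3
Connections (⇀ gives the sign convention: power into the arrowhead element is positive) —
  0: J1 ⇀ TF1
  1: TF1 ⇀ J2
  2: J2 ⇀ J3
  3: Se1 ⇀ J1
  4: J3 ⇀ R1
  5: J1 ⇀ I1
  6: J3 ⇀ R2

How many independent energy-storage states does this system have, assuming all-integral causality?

1  (I1 all integral)

β3 stroke→J1  (Se1: effort source, stroke at far end)
β5 stroke→I1  (prefer integral on I1)
β0 stroke→J1  (J1: bond 5 brought flow, rest push out)
β1 stroke→TF1  (TF TF1: opposite of bond 0)
β2 stroke→J2  (only one effort-in slot at J2)
β4 stroke→J3  (common-f at J3 fixed by 2)
β6 stroke→J3  (common-f at J3 fixed by 2)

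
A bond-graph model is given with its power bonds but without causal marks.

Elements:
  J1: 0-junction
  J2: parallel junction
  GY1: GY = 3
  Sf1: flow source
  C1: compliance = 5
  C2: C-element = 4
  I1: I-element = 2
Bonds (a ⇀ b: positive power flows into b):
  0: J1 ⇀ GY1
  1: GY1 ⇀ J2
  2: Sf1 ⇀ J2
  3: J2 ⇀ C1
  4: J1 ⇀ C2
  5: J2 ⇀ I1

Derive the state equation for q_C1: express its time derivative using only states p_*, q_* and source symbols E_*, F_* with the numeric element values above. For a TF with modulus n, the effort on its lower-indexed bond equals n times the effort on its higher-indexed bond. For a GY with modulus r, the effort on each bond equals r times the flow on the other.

dq_C1/dt = F_Sf1 - p_I1/2 + q_C2/12

β2 →Sf1  (Sf1: flow source, stroke at near end)
β3 →J2  (C1 integral (e out))
β1 →GY1  (J2 effort already set via bond 3)
β5 →I1  (J2 effort already set via bond 3)
β0 →GY1  (GY1: gyrator matches bond 1)
β4 →J1  (only one effort-in slot at J1)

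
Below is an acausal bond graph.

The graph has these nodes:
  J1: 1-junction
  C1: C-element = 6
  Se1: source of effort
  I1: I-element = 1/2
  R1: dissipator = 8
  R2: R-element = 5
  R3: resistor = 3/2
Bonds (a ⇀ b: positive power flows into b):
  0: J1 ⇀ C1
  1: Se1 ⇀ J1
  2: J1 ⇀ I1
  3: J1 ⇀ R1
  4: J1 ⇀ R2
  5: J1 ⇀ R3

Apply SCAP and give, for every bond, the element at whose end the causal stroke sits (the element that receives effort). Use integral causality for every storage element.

β0 stroke→J1
β1 stroke→J1
β2 stroke→I1
β3 stroke→J1
β4 stroke→J1
β5 stroke→J1

#1 |J1  (Se1 fixes effort; stroke away)
#0 |J1  (C1 outputs effort q/C1)
#2 |I1  (prefer integral on I1)
#3 |J1  (common-f at J1 fixed by 2)
#4 |J1  (1-jn J1 has f-setter on 2)
#5 |J1  (J1 flow already set via bond 2)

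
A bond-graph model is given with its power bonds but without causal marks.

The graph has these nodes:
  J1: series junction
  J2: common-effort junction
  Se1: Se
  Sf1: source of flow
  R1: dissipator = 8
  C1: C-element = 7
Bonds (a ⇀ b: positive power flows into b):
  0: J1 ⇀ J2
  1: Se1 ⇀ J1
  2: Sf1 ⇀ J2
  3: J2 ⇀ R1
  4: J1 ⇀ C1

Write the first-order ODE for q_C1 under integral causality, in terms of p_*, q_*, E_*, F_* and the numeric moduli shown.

b1 |J1  (source Se1 imposes e)
b2 |Sf1  (source Sf1 imposes f)
b4 |J1  (C1 outputs effort q/C1)
b0 |J2  (only one flow-in slot at J1)
b3 |R1  (J2 effort already set via bond 0)

dq_C1/dt = E_Se1/8 - F_Sf1 - q_C1/56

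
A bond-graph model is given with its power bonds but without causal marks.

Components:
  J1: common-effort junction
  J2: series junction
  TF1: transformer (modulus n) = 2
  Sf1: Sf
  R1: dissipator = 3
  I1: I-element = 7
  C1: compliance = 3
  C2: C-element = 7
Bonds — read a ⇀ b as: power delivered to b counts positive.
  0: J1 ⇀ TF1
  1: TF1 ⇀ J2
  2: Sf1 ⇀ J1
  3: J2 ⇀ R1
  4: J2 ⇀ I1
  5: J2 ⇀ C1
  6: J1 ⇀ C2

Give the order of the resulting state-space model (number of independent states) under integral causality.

3  (C1, C2, I1 all integral)

bond 2 →Sf1  (Sf1 fixes flow; stroke at Sf1)
bond 4 →I1  (I1 integral (f out))
bond 1 →J2  (1-jn J2 has f-setter on 4)
bond 3 →J2  (1-jn J2 has f-setter on 4)
bond 5 →J2  (common-f at J2 fixed by 4)
bond 0 →TF1  (TF TF1: opposite of bond 1)
bond 6 →J1  (closing 0-jn rule on J1)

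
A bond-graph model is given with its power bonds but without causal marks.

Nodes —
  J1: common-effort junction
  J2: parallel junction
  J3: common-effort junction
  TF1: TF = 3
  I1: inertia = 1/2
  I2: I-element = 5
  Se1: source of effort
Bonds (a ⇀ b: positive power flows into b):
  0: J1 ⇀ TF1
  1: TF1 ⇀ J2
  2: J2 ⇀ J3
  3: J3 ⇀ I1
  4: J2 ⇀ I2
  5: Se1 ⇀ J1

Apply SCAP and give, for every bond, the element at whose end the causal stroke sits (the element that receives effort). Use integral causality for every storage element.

b5 stroke at J1  (Se1 fixes effort; stroke away)
b0 stroke at TF1  (J1: bond 5 brought effort, rest push out)
b1 stroke at J2  (TF TF1: opposite of bond 0)
b2 stroke at J3  (J2 effort already set via bond 1)
b4 stroke at I2  (common-e at J2 fixed by 1)
b3 stroke at I1  (common-e at J3 fixed by 2)

b0 stroke at TF1
b1 stroke at J2
b2 stroke at J3
b3 stroke at I1
b4 stroke at I2
b5 stroke at J1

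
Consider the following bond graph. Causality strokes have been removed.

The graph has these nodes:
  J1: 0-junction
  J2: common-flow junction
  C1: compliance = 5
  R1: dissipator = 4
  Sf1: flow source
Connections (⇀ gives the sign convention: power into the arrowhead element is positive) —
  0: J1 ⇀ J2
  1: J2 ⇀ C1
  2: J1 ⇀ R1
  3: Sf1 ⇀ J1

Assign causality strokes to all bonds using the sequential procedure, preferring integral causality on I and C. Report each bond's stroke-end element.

#0 |J1
#1 |J2
#2 |R1
#3 |Sf1

bond 3 stroke at Sf1  (source Sf1 imposes f)
bond 1 stroke at J2  (prefer integral on C1)
bond 0 stroke at J1  (J2 needs exactly one f-in)
bond 2 stroke at R1  (J1: bond 0 brought effort, rest push out)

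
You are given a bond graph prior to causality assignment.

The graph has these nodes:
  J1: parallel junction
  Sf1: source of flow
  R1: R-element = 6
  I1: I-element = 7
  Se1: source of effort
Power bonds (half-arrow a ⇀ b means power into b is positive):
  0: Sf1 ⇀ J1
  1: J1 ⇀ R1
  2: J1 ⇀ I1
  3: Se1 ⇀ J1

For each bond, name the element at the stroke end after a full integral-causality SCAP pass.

β0 →Sf1  (Sf1: flow source, stroke at near end)
β3 →J1  (Se1: effort source, stroke at far end)
β1 →R1  (J1: bond 3 brought effort, rest push out)
β2 →I1  (0-jn J1 has e-setter on 3)

β0 →Sf1
β1 →R1
β2 →I1
β3 →J1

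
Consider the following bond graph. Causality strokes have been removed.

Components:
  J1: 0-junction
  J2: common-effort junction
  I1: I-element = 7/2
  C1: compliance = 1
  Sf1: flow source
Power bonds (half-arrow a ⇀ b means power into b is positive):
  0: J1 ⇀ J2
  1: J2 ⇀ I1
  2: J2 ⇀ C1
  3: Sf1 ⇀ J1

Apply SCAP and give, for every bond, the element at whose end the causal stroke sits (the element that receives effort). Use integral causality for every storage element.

bond 3 stroke→Sf1  (Sf1 (Sf) sets flow on bond)
bond 0 stroke→J1  (J1 needs exactly one e-in)
bond 1 stroke→I1  (I1 integral (f out))
bond 2 stroke→J2  (closing 0-jn rule on J2)

β0 →J1
β1 →I1
β2 →J2
β3 →Sf1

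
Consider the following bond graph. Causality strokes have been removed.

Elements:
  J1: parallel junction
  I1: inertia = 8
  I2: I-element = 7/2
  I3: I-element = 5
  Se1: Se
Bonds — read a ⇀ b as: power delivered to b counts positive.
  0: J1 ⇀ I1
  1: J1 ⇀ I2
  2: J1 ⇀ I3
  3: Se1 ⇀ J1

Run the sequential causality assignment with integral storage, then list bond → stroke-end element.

b3 →J1  (source Se1 imposes e)
b0 →I1  (common-e at J1 fixed by 3)
b1 →I2  (common-e at J1 fixed by 3)
b2 →I3  (common-e at J1 fixed by 3)

β0 stroke→I1
β1 stroke→I2
β2 stroke→I3
β3 stroke→J1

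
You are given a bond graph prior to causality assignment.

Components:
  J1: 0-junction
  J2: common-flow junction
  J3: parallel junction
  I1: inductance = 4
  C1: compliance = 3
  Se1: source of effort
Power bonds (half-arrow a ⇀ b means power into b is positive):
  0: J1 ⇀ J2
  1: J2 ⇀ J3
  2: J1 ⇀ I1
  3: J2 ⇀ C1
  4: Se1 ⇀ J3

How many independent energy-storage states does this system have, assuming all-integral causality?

2  (C1, I1 all integral)

bond 4 stroke→J3  (Se1 (Se) sets effort on bond)
bond 1 stroke→J2  (0-jn J3 has e-setter on 4)
bond 2 stroke→I1  (prefer integral on I1)
bond 0 stroke→J1  (closing 0-jn rule on J1)
bond 3 stroke→J2  (common-f at J2 fixed by 0)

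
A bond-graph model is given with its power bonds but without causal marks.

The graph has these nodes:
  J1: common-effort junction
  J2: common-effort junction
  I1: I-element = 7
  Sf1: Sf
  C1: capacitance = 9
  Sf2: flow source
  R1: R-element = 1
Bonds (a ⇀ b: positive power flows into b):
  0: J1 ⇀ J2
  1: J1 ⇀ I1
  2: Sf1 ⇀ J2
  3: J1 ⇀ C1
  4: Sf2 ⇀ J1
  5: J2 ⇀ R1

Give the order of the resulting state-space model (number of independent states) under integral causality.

bond 2 |Sf1  (source Sf1 imposes f)
bond 4 |Sf2  (Sf2 fixes flow; stroke at Sf2)
bond 1 |I1  (prefer integral on I1)
bond 3 |J1  (C1: C, integral causality)
bond 0 |J2  (J1: bond 3 brought effort, rest push out)
bond 5 |R1  (0-jn J2 has e-setter on 0)

2  (C1, I1 all integral)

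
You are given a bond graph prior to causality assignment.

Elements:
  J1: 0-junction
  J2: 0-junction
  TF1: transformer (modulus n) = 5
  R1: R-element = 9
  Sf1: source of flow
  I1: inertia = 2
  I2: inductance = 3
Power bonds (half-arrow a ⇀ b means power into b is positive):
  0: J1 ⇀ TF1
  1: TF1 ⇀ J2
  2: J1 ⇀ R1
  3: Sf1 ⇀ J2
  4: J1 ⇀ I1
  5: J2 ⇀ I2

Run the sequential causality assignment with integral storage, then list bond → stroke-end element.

#0 |TF1
#1 |J2
#2 |J1
#3 |Sf1
#4 |I1
#5 |I2

b3 stroke→Sf1  (source Sf1 imposes f)
b4 stroke→I1  (I1: I, integral causality)
b5 stroke→I2  (prefer integral on I2)
b1 stroke→J2  (only one effort-in slot at J2)
b0 stroke→TF1  (TF TF1: opposite of bond 1)
b2 stroke→J1  (J1: last free bond brings effort in)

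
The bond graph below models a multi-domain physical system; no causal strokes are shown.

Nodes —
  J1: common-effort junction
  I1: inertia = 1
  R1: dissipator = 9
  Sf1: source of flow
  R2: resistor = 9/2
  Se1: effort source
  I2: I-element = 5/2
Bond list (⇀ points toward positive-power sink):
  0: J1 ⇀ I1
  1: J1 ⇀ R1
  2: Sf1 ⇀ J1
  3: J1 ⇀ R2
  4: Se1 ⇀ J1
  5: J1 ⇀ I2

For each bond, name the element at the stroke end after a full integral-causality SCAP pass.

β0 stroke→I1
β1 stroke→R1
β2 stroke→Sf1
β3 stroke→R2
β4 stroke→J1
β5 stroke→I2

β2 |Sf1  (source Sf1 imposes f)
β4 |J1  (Se1 fixes effort; stroke away)
β0 |I1  (J1: bond 4 brought effort, rest push out)
β1 |R1  (J1 effort already set via bond 4)
β3 |R2  (J1 effort already set via bond 4)
β5 |I2  (0-jn J1 has e-setter on 4)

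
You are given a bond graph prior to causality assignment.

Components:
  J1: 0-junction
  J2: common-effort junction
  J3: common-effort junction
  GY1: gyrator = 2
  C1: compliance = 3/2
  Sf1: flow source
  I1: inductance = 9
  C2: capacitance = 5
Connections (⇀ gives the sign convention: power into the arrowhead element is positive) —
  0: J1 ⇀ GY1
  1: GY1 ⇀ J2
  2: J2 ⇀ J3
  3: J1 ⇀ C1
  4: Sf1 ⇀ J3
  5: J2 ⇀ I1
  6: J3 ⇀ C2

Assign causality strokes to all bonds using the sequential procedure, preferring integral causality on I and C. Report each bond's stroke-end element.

bond 4 →Sf1  (Sf1 fixes flow; stroke at Sf1)
bond 3 →J1  (C1 integral (e out))
bond 0 →GY1  (0-jn J1 has e-setter on 3)
bond 1 →GY1  (GY1 both-in/both-out from 0)
bond 5 →I1  (I1 outputs flow p/I1)
bond 2 →J2  (only one effort-in slot at J2)
bond 6 →J3  (J3: last free bond brings effort in)

bond 0 |GY1
bond 1 |GY1
bond 2 |J2
bond 3 |J1
bond 4 |Sf1
bond 5 |I1
bond 6 |J3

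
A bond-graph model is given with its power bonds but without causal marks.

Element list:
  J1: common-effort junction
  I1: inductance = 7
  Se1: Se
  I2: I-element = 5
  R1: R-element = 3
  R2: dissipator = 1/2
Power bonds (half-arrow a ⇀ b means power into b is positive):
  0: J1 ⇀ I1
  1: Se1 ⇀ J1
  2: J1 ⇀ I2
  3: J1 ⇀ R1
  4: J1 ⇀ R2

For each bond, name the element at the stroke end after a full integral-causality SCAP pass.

b1 |J1  (Se1: effort source, stroke at far end)
b0 |I1  (J1 effort already set via bond 1)
b2 |I2  (0-jn J1 has e-setter on 1)
b3 |R1  (J1 effort already set via bond 1)
b4 |R2  (common-e at J1 fixed by 1)

#0 →I1
#1 →J1
#2 →I2
#3 →R1
#4 →R2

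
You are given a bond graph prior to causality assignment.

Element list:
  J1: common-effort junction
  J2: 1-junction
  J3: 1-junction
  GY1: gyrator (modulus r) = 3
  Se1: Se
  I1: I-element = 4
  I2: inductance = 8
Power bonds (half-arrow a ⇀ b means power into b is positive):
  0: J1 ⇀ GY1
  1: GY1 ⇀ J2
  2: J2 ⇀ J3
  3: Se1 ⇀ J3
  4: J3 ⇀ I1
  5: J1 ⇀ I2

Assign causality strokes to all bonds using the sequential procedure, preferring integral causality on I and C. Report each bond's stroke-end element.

β3 stroke at J3  (Se1: effort source, stroke at far end)
β4 stroke at I1  (I1: I, integral causality)
β2 stroke at J3  (J3 flow already set via bond 4)
β1 stroke at J2  (J2: bond 2 brought flow, rest push out)
β0 stroke at J1  (GY1: gyrator matches bond 1)
β5 stroke at I2  (J1: bond 0 brought effort, rest push out)

b0 stroke→J1
b1 stroke→J2
b2 stroke→J3
b3 stroke→J3
b4 stroke→I1
b5 stroke→I2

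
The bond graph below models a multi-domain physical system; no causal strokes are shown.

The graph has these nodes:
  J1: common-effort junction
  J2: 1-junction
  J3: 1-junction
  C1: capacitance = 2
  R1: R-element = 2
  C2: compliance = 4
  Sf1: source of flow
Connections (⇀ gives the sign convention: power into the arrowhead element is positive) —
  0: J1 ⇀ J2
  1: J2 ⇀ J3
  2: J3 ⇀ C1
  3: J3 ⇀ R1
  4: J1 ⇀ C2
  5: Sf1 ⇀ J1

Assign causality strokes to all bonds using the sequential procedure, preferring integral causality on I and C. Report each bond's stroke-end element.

bond 5 stroke at Sf1  (Sf1 (Sf) sets flow on bond)
bond 2 stroke at J3  (C1: C, integral causality)
bond 4 stroke at J1  (C2 outputs effort q/C2)
bond 0 stroke at J2  (0-jn J1 has e-setter on 4)
bond 1 stroke at J3  (J2: last free bond brings flow in)
bond 3 stroke at R1  (J3: last free bond brings flow in)

β0 stroke at J2
β1 stroke at J3
β2 stroke at J3
β3 stroke at R1
β4 stroke at J1
β5 stroke at Sf1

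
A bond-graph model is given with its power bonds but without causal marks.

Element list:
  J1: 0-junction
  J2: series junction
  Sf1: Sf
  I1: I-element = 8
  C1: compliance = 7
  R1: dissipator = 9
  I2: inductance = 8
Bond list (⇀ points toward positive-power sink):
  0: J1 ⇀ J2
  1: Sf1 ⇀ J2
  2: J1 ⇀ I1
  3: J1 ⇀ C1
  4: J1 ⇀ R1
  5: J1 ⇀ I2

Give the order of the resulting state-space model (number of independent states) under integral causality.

bond 1 |Sf1  (source Sf1 imposes f)
bond 0 |J2  (common-f at J2 fixed by 1)
bond 2 |I1  (I1 integral (f out))
bond 3 |J1  (C1 outputs effort q/C1)
bond 4 |R1  (J1: bond 3 brought effort, rest push out)
bond 5 |I2  (0-jn J1 has e-setter on 3)

3  (C1, I1, I2 all integral)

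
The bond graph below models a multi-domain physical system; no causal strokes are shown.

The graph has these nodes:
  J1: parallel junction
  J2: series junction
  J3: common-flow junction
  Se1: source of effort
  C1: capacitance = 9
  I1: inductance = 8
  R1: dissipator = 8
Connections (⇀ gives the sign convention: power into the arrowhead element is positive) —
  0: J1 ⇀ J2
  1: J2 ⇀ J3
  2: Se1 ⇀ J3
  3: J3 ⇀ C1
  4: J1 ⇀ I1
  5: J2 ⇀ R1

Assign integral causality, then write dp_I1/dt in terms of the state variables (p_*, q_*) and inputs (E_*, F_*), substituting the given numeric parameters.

β2 |J3  (Se1 fixes effort; stroke away)
β3 |J3  (C1 outputs effort q/C1)
β1 |J2  (J3: last free bond brings flow in)
β4 |I1  (I1: I, integral causality)
β0 |J1  (J1 needs exactly one e-in)
β5 |J2  (J2 flow already set via bond 0)

dp_I1/dt = -E_Se1 - p_I1 + q_C1/9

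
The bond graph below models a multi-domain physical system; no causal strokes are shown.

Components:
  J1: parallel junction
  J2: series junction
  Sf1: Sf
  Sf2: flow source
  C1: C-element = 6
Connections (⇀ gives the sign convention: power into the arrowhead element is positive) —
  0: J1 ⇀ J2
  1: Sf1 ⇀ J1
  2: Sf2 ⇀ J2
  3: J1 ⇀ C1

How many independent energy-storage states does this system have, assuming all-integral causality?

b1 |Sf1  (Sf1 (Sf) sets flow on bond)
b2 |Sf2  (source Sf2 imposes f)
b0 |J2  (common-f at J2 fixed by 2)
b3 |J1  (only one effort-in slot at J1)

1  (C1 all integral)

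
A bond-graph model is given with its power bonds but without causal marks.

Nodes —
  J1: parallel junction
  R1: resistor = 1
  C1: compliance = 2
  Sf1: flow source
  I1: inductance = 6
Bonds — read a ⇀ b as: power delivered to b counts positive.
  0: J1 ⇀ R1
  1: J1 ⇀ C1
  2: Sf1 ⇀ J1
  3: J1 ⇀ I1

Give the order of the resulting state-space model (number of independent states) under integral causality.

β2 stroke at Sf1  (Sf1 (Sf) sets flow on bond)
β1 stroke at J1  (C1 outputs effort q/C1)
β0 stroke at R1  (J1: bond 1 brought effort, rest push out)
β3 stroke at I1  (J1: bond 1 brought effort, rest push out)

2  (C1, I1 all integral)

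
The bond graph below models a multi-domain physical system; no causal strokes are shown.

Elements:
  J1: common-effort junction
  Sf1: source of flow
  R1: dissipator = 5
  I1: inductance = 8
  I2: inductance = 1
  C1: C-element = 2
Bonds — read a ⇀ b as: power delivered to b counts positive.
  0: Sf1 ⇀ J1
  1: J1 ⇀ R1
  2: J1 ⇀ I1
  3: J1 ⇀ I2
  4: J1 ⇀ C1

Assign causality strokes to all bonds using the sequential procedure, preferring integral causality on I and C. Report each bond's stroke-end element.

#0 stroke→Sf1  (Sf1: flow source, stroke at near end)
#2 stroke→I1  (I1 outputs flow p/I1)
#3 stroke→I2  (I2 outputs flow p/I2)
#4 stroke→J1  (C1: C, integral causality)
#1 stroke→R1  (J1: bond 4 brought effort, rest push out)

b0 |Sf1
b1 |R1
b2 |I1
b3 |I2
b4 |J1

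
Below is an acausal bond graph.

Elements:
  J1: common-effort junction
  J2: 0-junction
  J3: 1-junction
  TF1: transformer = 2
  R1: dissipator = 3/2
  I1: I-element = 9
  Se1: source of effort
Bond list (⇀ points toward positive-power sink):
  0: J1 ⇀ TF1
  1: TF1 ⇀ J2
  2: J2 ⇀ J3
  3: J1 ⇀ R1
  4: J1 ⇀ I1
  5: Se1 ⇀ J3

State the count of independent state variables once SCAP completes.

1  (I1 all integral)

#5 stroke→J3  (Se1 fixes effort; stroke away)
#2 stroke→J2  (only one flow-in slot at J3)
#1 stroke→TF1  (J2: bond 2 brought effort, rest push out)
#0 stroke→J1  (through TF1, causality passes straight; one stroke at TF1)
#3 stroke→R1  (common-e at J1 fixed by 0)
#4 stroke→I1  (J1: bond 0 brought effort, rest push out)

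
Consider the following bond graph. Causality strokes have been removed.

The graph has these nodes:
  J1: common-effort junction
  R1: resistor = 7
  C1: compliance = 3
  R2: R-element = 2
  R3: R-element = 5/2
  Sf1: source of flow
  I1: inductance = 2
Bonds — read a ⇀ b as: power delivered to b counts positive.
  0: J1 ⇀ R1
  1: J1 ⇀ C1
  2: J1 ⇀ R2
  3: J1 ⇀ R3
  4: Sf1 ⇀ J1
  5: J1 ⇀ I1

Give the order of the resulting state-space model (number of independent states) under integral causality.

2  (C1, I1 all integral)

#4 stroke at Sf1  (Sf1 (Sf) sets flow on bond)
#1 stroke at J1  (C1 outputs effort q/C1)
#0 stroke at R1  (J1 effort already set via bond 1)
#2 stroke at R2  (J1 effort already set via bond 1)
#3 stroke at R3  (J1 effort already set via bond 1)
#5 stroke at I1  (J1: bond 1 brought effort, rest push out)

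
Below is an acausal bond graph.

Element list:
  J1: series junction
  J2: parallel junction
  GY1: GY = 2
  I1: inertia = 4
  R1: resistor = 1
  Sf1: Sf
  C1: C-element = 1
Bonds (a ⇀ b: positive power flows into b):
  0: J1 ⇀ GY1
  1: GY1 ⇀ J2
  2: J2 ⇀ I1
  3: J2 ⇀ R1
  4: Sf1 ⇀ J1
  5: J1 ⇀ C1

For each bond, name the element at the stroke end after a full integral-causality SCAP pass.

b0 stroke→J1
b1 stroke→J2
b2 stroke→I1
b3 stroke→R1
b4 stroke→Sf1
b5 stroke→J1

b4 |Sf1  (Sf1 fixes flow; stroke at Sf1)
b0 |J1  (1-jn J1 has f-setter on 4)
b5 |J1  (J1 flow already set via bond 4)
b1 |J2  (through GY1, causality inverts; strokes same side of GY1)
b2 |I1  (common-e at J2 fixed by 1)
b3 |R1  (0-jn J2 has e-setter on 1)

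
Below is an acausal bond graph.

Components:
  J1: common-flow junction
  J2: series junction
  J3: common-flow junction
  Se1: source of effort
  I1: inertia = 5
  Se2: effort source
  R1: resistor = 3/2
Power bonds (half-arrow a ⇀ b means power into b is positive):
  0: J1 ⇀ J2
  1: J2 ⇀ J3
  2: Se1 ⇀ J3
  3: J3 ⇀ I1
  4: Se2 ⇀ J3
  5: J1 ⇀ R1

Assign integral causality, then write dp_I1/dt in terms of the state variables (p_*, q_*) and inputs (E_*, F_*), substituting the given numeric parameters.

dp_I1/dt = E_Se1 + E_Se2 - 3*p_I1/10

b2 stroke→J3  (source Se1 imposes e)
b4 stroke→J3  (Se2: effort source, stroke at far end)
b3 stroke→I1  (I1: I, integral causality)
b1 stroke→J3  (J3 flow already set via bond 3)
b0 stroke→J2  (common-f at J2 fixed by 1)
b5 stroke→J1  (common-f at J1 fixed by 0)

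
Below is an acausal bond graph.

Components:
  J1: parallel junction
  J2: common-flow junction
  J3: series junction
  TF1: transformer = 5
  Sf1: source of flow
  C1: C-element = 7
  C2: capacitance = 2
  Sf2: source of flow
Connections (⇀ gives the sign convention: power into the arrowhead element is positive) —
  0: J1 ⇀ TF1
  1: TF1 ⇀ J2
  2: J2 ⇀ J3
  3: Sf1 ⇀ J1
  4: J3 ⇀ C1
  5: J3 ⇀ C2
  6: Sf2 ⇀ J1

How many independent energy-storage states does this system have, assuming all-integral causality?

2  (C1, C2 all integral)

#3 stroke→Sf1  (source Sf1 imposes f)
#6 stroke→Sf2  (Sf2 fixes flow; stroke at Sf2)
#0 stroke→J1  (closing 0-jn rule on J1)
#1 stroke→TF1  (TF1: transformer flips bond 0)
#2 stroke→J2  (J2: bond 1 brought flow, rest push out)
#4 stroke→J3  (J3 flow already set via bond 2)
#5 stroke→J3  (J3 flow already set via bond 2)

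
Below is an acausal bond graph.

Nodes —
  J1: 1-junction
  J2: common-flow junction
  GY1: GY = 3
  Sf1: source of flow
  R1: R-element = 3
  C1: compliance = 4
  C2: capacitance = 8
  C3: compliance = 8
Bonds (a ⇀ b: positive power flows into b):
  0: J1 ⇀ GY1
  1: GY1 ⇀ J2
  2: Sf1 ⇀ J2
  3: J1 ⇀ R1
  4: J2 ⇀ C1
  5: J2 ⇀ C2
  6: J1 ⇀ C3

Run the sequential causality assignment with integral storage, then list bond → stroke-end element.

bond 2 →Sf1  (Sf1 fixes flow; stroke at Sf1)
bond 1 →J2  (1-jn J2 has f-setter on 2)
bond 4 →J2  (1-jn J2 has f-setter on 2)
bond 5 →J2  (J2 flow already set via bond 2)
bond 0 →J1  (GY1 both-in/both-out from 1)
bond 6 →J1  (C3: C, integral causality)
bond 3 →R1  (closing 1-jn rule on J1)

#0 →J1
#1 →J2
#2 →Sf1
#3 →R1
#4 →J2
#5 →J2
#6 →J1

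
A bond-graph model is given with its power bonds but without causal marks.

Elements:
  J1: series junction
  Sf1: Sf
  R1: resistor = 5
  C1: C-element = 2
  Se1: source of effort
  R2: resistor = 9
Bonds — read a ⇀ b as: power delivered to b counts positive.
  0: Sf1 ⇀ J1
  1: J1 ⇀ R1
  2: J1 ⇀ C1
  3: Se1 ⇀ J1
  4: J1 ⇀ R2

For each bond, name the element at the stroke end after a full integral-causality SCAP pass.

b0 →Sf1  (Sf1 (Sf) sets flow on bond)
b3 →J1  (source Se1 imposes e)
b1 →J1  (1-jn J1 has f-setter on 0)
b2 →J1  (J1: bond 0 brought flow, rest push out)
b4 →J1  (J1: bond 0 brought flow, rest push out)

β0 stroke at Sf1
β1 stroke at J1
β2 stroke at J1
β3 stroke at J1
β4 stroke at J1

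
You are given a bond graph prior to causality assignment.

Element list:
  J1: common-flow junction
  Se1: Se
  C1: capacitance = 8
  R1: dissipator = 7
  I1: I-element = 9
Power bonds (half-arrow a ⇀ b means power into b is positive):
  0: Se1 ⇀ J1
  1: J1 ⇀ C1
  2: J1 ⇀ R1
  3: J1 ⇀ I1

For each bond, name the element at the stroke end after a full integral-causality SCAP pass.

β0 stroke→J1  (Se1: effort source, stroke at far end)
β1 stroke→J1  (C1 outputs effort q/C1)
β3 stroke→I1  (I1 outputs flow p/I1)
β2 stroke→J1  (J1: bond 3 brought flow, rest push out)

#0 |J1
#1 |J1
#2 |J1
#3 |I1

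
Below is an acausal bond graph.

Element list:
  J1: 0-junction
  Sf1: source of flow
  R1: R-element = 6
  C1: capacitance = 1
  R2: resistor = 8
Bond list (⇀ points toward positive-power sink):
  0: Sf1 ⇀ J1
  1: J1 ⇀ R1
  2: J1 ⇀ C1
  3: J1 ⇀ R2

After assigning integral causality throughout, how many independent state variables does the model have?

#0 |Sf1  (Sf1 fixes flow; stroke at Sf1)
#2 |J1  (C1 integral (e out))
#1 |R1  (J1 effort already set via bond 2)
#3 |R2  (common-e at J1 fixed by 2)

1  (C1 all integral)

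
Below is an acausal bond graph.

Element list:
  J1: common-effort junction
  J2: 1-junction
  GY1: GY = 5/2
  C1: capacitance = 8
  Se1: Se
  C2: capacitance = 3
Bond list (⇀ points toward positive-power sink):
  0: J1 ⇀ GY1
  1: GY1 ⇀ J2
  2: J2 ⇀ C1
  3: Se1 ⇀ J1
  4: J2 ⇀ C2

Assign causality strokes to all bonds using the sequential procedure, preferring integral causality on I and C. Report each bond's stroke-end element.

#3 stroke at J1  (Se1 (Se) sets effort on bond)
#0 stroke at GY1  (0-jn J1 has e-setter on 3)
#1 stroke at GY1  (GY1: gyrator matches bond 0)
#2 stroke at J2  (common-f at J2 fixed by 1)
#4 stroke at J2  (J2: bond 1 brought flow, rest push out)

β0 stroke at GY1
β1 stroke at GY1
β2 stroke at J2
β3 stroke at J1
β4 stroke at J2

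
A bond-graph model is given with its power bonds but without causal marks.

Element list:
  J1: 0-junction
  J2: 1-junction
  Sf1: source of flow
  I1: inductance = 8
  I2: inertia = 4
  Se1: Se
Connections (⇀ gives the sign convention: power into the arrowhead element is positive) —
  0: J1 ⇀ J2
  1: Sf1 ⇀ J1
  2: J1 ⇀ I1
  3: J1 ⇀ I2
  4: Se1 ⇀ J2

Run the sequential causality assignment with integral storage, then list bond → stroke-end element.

b0 |J1
b1 |Sf1
b2 |I1
b3 |I2
b4 |J2

#1 →Sf1  (Sf1 fixes flow; stroke at Sf1)
#4 →J2  (source Se1 imposes e)
#0 →J1  (J2: last free bond brings flow in)
#2 →I1  (J1 effort already set via bond 0)
#3 →I2  (J1: bond 0 brought effort, rest push out)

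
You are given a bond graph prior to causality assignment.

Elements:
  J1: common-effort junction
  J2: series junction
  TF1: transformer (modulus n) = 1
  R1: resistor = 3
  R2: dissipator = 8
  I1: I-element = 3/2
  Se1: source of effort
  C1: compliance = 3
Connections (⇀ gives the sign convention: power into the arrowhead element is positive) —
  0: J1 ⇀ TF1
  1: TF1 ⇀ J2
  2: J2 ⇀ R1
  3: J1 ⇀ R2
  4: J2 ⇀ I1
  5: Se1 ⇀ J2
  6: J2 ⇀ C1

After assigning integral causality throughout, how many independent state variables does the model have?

β5 stroke→J2  (Se1 fixes effort; stroke away)
β4 stroke→I1  (I1 integral (f out))
β1 stroke→J2  (J2 flow already set via bond 4)
β2 stroke→J2  (1-jn J2 has f-setter on 4)
β6 stroke→J2  (J2: bond 4 brought flow, rest push out)
β0 stroke→TF1  (TF TF1: opposite of bond 1)
β3 stroke→J1  (closing 0-jn rule on J1)

2  (C1, I1 all integral)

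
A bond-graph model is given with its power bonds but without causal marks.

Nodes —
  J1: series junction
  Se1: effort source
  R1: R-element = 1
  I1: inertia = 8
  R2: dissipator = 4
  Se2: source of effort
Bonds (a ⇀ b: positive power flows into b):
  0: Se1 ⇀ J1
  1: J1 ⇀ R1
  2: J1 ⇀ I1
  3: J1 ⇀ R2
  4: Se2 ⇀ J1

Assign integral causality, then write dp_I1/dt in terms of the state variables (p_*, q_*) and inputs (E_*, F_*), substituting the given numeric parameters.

dp_I1/dt = E_Se1 + E_Se2 - 5*p_I1/8

β0 |J1  (Se1 (Se) sets effort on bond)
β4 |J1  (Se2: effort source, stroke at far end)
β2 |I1  (prefer integral on I1)
β1 |J1  (common-f at J1 fixed by 2)
β3 |J1  (J1: bond 2 brought flow, rest push out)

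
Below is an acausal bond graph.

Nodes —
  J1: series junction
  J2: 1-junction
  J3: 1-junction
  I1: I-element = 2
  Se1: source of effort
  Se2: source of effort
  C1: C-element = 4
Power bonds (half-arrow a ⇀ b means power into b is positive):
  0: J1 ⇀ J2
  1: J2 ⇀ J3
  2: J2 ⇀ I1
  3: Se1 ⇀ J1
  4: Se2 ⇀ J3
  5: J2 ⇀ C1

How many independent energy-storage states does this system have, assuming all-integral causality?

b3 stroke at J1  (source Se1 imposes e)
b4 stroke at J3  (source Se2 imposes e)
b0 stroke at J2  (J1: last free bond brings flow in)
b1 stroke at J2  (closing 1-jn rule on J3)
b2 stroke at I1  (I1 integral (f out))
b5 stroke at J2  (J2 flow already set via bond 2)

2  (C1, I1 all integral)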